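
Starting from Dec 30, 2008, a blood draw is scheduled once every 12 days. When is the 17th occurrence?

The 17th occurrence is 16 intervals after the first: 16 × 12 = 192 days after Dec 30, 2008.
Dec has 31 days — 1 day to the end of Dec leaves 191.
Jan has 31 days (160 left).
Feb has 28 days (132 left).
Mar has 31 days (101 left).
Apr has 30 days (71 left).
May has 31 days (40 left).
Jun has 30 days (10 left).
10 days into Jul → Jul 10, 2009.

Jul 10, 2009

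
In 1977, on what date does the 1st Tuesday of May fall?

1977-05-03

May 1977 begins on a Sunday, so the first Tuesday is May 3 (2 days later).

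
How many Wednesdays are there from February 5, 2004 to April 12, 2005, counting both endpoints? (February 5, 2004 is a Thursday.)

February 5, 2004 is a Thursday; the first Wednesday on or after it is February 11, 2004 (6 days later).
From February 11, 2004 to April 12, 2005: 324 + 102 = 426 days (rest of 2004, to April 12, 2005 in 2005).
426 ÷ 7 = 60 full weeks with remainder 6, so 60 more Wednesdays after the first → 61.

61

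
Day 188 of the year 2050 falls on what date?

January has 31 days (188 − 31 = 157 remain).
February has 28 days (157 − 28 = 129 remain).
March has 31 days (129 − 31 = 98 remain).
April has 30 days (98 − 30 = 68 remain).
May has 31 days (68 − 31 = 37 remain).
June has 30 days (37 − 30 = 7 remain).
7 into July → July 7.

2050-07-07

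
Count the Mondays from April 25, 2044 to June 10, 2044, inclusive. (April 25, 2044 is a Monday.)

April 25, 2044 is a Monday; the first Monday on or after it is April 25, 2044.
From April 25, 2044 to June 10, 2044: 5 + 31 + 10 = 46 days (rest of April, May, June).
46 ÷ 7 = 6 full weeks with remainder 4, so 6 more Mondays after the first → 7.

7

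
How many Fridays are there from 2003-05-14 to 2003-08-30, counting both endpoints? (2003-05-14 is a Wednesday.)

16

2003-05-14 is a Wednesday; the first Friday on or after it is 2003-05-16 (2 days later).
From 2003-05-16 to 2003-08-30: 15 + 30 + 31 + 30 = 106 days (rest of May, June, July, August).
106 ÷ 7 = 15 full weeks with remainder 1, so 15 more Fridays after the first → 16.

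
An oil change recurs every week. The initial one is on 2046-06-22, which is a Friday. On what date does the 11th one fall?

2046-08-31

The 11th occurrence is 10 intervals after the first: 10 × 7 = 70 days after 2046-06-22.
June has 30 days — 8 days to the end of June leaves 62.
July has 31 days (31 left).
31 days into August → 2046-08-31.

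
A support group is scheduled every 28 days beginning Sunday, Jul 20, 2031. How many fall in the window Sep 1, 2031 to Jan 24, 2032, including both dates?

Occurrences land 28·i days after Jul 20, 2031 for i = 0, 1, 2, …
Sep 1, 2031 is 43 days after the start; 43 ÷ 28 = 1 remainder 15; since the remainder is 15, round up to i = 2. First occurrence in the window: #3 on Sep 14, 2031 (2×28 = 56 days in).
Jan 24, 2032 is 188 days after the start; 188 ÷ 28 = 6 remainder 20. Last occurrence in the window: #7 on Jan 4, 2032.
Occurrences #3 through #7: 5 in total.

5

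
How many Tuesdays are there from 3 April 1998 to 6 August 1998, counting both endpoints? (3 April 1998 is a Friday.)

3 April 1998 is a Friday; the first Tuesday on or after it is 7 April 1998 (4 days later).
From 7 April 1998 to 6 August 1998: 23 + 31 + 30 + 31 + 6 = 121 days (rest of April, May, June, July, August).
121 ÷ 7 = 17 full weeks with remainder 2, so 17 more Tuesdays after the first → 18.

18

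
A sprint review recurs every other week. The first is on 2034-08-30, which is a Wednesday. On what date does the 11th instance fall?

2035-01-17

The 11th occurrence is 10 intervals after the first: 10 × 14 = 140 days after 2034-08-30.
August has 31 days — 1 day to the end of August leaves 139.
September has 30 days (109 left).
October has 31 days (78 left).
November has 30 days (48 left).
December has 31 days (17 left).
17 days into January → 2035-01-17.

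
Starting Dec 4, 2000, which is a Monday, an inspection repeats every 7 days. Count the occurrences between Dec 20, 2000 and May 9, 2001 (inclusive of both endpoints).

Occurrences land 7·i days after Dec 4, 2000 for i = 0, 1, 2, …
Dec 20, 2000 is 16 days after the start; 16 ÷ 7 = 2 remainder 2; since the remainder is 2, round up to i = 3. First occurrence in the window: #4 on Dec 25, 2000 (3×7 = 21 days in).
May 9, 2001 is 156 days after the start; 156 ÷ 7 = 22 remainder 2. Last occurrence in the window: #23 on May 7, 2001.
Occurrences #4 through #23: 20 in total.

20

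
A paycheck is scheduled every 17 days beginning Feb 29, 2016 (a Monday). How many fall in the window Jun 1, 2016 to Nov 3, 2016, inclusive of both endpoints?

9

Occurrences land 17·i days after Feb 29, 2016 for i = 0, 1, 2, …
Jun 1, 2016 is 93 days after the start; 93 ÷ 17 = 5 remainder 8; since the remainder is 8, round up to i = 6. First occurrence in the window: #7 on Jun 10, 2016 (6×17 = 102 days in).
Nov 3, 2016 is 248 days after the start; 248 ÷ 17 = 14 remainder 10. Last occurrence in the window: #15 on Oct 24, 2016.
Occurrences #7 through #15: 9 in total.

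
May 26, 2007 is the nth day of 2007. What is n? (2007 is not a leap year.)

Days in months before May: 31 + 28 + 31 + 30 = 120.
Plus 26 days into May → day 146.

146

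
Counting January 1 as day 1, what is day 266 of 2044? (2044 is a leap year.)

Jan has 31 days (266 − 31 = 235 remain).
Feb has 29 days (235 − 29 = 206 remain).
Mar has 31 days (206 − 31 = 175 remain).
Apr has 30 days (175 − 30 = 145 remain).
May has 31 days (145 − 31 = 114 remain).
Jun has 30 days (114 − 30 = 84 remain).
Jul has 31 days (84 − 31 = 53 remain).
Aug has 31 days (53 − 31 = 22 remain).
22 into Sep → Sep 22.

Sep 22, 2044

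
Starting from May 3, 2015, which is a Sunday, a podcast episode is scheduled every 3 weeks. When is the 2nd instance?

May 24, 2015

The 2nd occurrence is 1 interval after the first: 1 × 21 = 21 days after May 3, 2015.
21 days later is May 24, 2015.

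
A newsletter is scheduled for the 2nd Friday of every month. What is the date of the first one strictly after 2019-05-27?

2019-06-14

May 2019 starts on a Wednesday; its first Friday is the 3rd, so the 2nd Friday is the 10th — 2019-05-10.
That is not after 2019-05-27, so look at June 2019.
June 2019 starts on a Saturday; its first Friday is the 7th, so the 2nd Friday is the 14th — 2019-06-14.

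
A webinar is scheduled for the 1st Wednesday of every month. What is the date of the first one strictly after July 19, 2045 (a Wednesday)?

July 2045 starts on a Saturday, so its 1st Wednesday is July 5, 2045 (4 days in).
That is not after July 19, 2045, so look at August 2045.
August 2045 starts on a Tuesday, so its 1st Wednesday is August 2, 2045 (1 day in).

August 2, 2045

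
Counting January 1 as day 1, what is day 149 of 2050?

January has 31 days (149 − 31 = 118 remain).
February has 28 days (118 − 28 = 90 remain).
March has 31 days (90 − 31 = 59 remain).
April has 30 days (59 − 30 = 29 remain).
29 into May → May 29.

May 29, 2050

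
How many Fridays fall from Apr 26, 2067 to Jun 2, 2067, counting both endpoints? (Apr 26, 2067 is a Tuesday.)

Apr 26, 2067 is a Tuesday; the first Friday on or after it is Apr 29, 2067 (3 days later).
From Apr 29, 2067 to Jun 2, 2067: 1 + 31 + 2 = 34 days (rest of Apr, May, Jun).
34 ÷ 7 = 4 full weeks with remainder 6, so 4 more Fridays after the first → 5.

5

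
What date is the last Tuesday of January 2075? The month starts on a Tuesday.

January 2075 begins on a Tuesday, so the first Tuesday is January 1.
January 2075 has 31 days. Adding weeks: 1, 8, 15, 22, 29 — the last one ≤ 31 is the 29th.

January 29, 2075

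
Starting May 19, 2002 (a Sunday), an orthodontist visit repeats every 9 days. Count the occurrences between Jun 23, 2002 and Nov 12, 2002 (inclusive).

Occurrences land 9·i days after May 19, 2002 for i = 0, 1, 2, …
Jun 23, 2002 is 35 days after the start; 35 ÷ 9 = 3 remainder 8; since the remainder is 8, round up to i = 4. First occurrence in the window: #5 on Jun 24, 2002 (4×9 = 36 days in).
Nov 12, 2002 is 177 days after the start; 177 ÷ 9 = 19 remainder 6. Last occurrence in the window: #20 on Nov 6, 2002.
Occurrences #5 through #20: 16 in total.

16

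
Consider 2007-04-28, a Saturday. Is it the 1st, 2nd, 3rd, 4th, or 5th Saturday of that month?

Day 28 falls in week ⌈28/7⌉ of the month.
Days 1–7 hold the 1st Saturday, 8–14 the 2nd, 15–21 the 3rd, 22–28 the 4th, 29–31 the 5th.
28 is in the range for the 4th.

4th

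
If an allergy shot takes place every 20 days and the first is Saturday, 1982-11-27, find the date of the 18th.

1983-11-02

The 18th occurrence is 17 intervals after the first: 17 × 20 = 340 days after 1982-11-27.
November has 30 days — 3 days to the end of November leaves 337.
December has 31 days (306 left).
January has 31 days (275 left).
February has 28 days (247 left).
March has 31 days (216 left).
April has 30 days (186 left).
May has 31 days (155 left).
June has 30 days (125 left).
July has 31 days (94 left).
August has 31 days (63 left).
September has 30 days (33 left).
October has 31 days (2 left).
2 days into November → 1983-11-02.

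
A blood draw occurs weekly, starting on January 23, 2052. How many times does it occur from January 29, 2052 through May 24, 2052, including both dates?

17

Occurrences land 7·i days after January 23, 2052 for i = 0, 1, 2, …
January 29, 2052 is 6 days after the start; 6 ÷ 7 = 0 remainder 6; since the remainder is 6, round up to i = 1. First occurrence in the window: #2 on January 30, 2052 (1×7 = 7 days in).
May 24, 2052 is 122 days after the start; 122 ÷ 7 = 17 remainder 3. Last occurrence in the window: #18 on May 21, 2052.
Occurrences #2 through #18: 17 in total.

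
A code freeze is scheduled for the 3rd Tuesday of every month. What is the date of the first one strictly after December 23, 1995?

January 16, 1996

December 1995 starts on a Friday; its first Tuesday is the 5th, so the 3rd Tuesday is the 19th — December 19, 1995.
That is not after December 23, 1995, so look at January 1996.
January 1996 starts on a Monday; its first Tuesday is the 2nd, so the 3rd Tuesday is the 16th — January 16, 1996.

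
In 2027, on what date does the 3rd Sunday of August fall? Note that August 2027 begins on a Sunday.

August 2027 begins on a Sunday, so the first Sunday is August 1.
The 3rd Sunday is 2 weeks later: 1 + 14 = 15.

15 August 2027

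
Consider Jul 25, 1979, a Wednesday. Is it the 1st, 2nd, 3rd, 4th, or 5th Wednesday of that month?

4th

Day 25 falls in week ⌈25/7⌉ of the month.
Days 1–7 hold the 1st Wednesday, 8–14 the 2nd, 15–21 the 3rd, 22–28 the 4th, 29–31 the 5th.
25 is in the range for the 4th.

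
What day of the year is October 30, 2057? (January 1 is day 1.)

Days in months before October: 31 + 28 + 31 + 30 + 31 + 30 + 31 + 31 + 30 = 273.
Plus 30 days into October → day 303.

303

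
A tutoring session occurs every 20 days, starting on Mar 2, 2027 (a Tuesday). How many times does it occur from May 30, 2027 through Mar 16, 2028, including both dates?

Occurrences land 20·i days after Mar 2, 2027 for i = 0, 1, 2, …
May 30, 2027 is 89 days after the start; 89 ÷ 20 = 4 remainder 9; since the remainder is 9, round up to i = 5. First occurrence in the window: #6 on Jun 10, 2027 (5×20 = 100 days in).
Mar 16, 2028 is 380 days after the start; 380 ÷ 20 = 19 remainder 0. Last occurrence in the window: #20 on Mar 16, 2028.
Occurrences #6 through #20: 15 in total.

15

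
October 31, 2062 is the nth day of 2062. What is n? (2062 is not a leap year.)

304

Days in months before October: 31 + 28 + 31 + 30 + 31 + 30 + 31 + 31 + 30 = 273.
Plus 31 days into October → day 304.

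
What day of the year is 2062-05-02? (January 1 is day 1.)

Days in months before May: 31 + 28 + 31 + 30 = 120.
Plus 2 days into May → day 122.

122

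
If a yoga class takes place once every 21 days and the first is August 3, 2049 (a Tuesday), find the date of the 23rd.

The 23rd occurrence is 22 intervals after the first: 22 × 21 = 462 days after August 3, 2049.
August has 31 days — 28 days to the end of August leaves 434.
From end of August to end of 2049 is 122 days (312 left).
January has 31 days (281 left).
February has 28 days (253 left).
March has 31 days (222 left).
April has 30 days (192 left).
May has 31 days (161 left).
June has 30 days (131 left).
July has 31 days (100 left).
August has 31 days (69 left).
September has 30 days (39 left).
October has 31 days (8 left).
8 days into November → November 8, 2050.

November 8, 2050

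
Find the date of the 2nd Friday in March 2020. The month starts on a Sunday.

2020-03-13

March 2020 begins on a Sunday, so the first Friday is March 6 (5 days later).
The 2nd Friday is 1 weeks later: 6 + 7 = 13.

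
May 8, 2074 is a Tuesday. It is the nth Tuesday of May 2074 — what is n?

2nd

Day 8 falls in week ⌈8/7⌉ of the month.
Days 1–7 hold the 1st Tuesday, 8–14 the 2nd, 15–21 the 3rd, 22–28 the 4th, 29–31 the 5th.
8 is in the range for the 2nd.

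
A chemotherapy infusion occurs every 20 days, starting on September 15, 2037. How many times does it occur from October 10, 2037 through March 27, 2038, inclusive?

8

Occurrences land 20·i days after September 15, 2037 for i = 0, 1, 2, …
October 10, 2037 is 25 days after the start; 25 ÷ 20 = 1 remainder 5; since the remainder is 5, round up to i = 2. First occurrence in the window: #3 on October 25, 2037 (2×20 = 40 days in).
March 27, 2038 is 193 days after the start; 193 ÷ 20 = 9 remainder 13. Last occurrence in the window: #10 on March 14, 2038.
Occurrences #3 through #10: 8 in total.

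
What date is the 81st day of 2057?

2057-03-22

January has 31 days (81 − 31 = 50 remain).
February has 28 days (50 − 28 = 22 remain).
22 into March → March 22.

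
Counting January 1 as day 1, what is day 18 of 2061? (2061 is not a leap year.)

Jan 18, 2061

18 into Jan → Jan 18.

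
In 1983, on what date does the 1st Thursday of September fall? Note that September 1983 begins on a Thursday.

September 1983 begins on a Thursday, so the first Thursday is September 1.

September 1, 1983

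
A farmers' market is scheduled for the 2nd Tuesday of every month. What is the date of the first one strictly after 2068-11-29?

November 2068 starts on a Thursday; its first Tuesday is the 6th, so the 2nd Tuesday is the 13th — 2068-11-13.
That is not after 2068-11-29, so look at December 2068.
December 2068 starts on a Saturday; its first Tuesday is the 4th, so the 2nd Tuesday is the 11th — 2068-12-11.

2068-12-11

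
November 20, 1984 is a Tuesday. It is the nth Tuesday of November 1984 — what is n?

Day 20 falls in week ⌈20/7⌉ of the month.
Days 1–7 hold the 1st Tuesday, 8–14 the 2nd, 15–21 the 3rd, 22–28 the 4th, 29–31 the 5th.
20 is in the range for the 3rd.

3rd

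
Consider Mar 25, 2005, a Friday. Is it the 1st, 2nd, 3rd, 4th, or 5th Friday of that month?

4th

Day 25 falls in week ⌈25/7⌉ of the month.
Days 1–7 hold the 1st Friday, 8–14 the 2nd, 15–21 the 3rd, 22–28 the 4th, 29–31 the 5th.
25 is in the range for the 4th.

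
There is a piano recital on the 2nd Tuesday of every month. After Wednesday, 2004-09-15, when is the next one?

September 2004 starts on a Wednesday; its first Tuesday is the 7th, so the 2nd Tuesday is the 14th — 2004-09-14.
That is not after 2004-09-15, so look at October 2004.
October 2004 starts on a Friday; its first Tuesday is the 5th, so the 2nd Tuesday is the 12th — 2004-10-12.

2004-10-12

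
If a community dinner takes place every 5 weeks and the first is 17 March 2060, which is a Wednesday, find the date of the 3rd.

The 3rd occurrence is 2 intervals after the first: 2 × 35 = 70 days after 17 March 2060.
March has 31 days — 14 days to the end of March leaves 56.
April has 30 days (26 left).
26 days into May → 26 May 2060.

26 May 2060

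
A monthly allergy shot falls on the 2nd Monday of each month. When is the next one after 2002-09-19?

September 2002 starts on a Sunday; its first Monday is the 2nd, so the 2nd Monday is the 9th — 2002-09-09.
That is not after 2002-09-19, so look at October 2002.
October 2002 starts on a Tuesday; its first Monday is the 7th, so the 2nd Monday is the 14th — 2002-10-14.

2002-10-14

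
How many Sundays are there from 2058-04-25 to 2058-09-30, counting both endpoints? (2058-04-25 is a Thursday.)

23

2058-04-25 is a Thursday; the first Sunday on or after it is 2058-04-28 (3 days later).
From 2058-04-28 to 2058-09-30: 2 + 31 + 30 + 31 + 31 + 30 = 155 days (rest of April, May, June, July, August, September).
155 ÷ 7 = 22 full weeks with remainder 1, so 22 more Sundays after the first → 23.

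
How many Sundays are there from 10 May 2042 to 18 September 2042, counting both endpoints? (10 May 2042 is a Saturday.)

10 May 2042 is a Saturday; the first Sunday on or after it is 11 May 2042 (1 day later).
From 11 May 2042 to 18 September 2042: 20 + 30 + 31 + 31 + 18 = 130 days (rest of May, June, July, August, September).
130 ÷ 7 = 18 full weeks with remainder 4, so 18 more Sundays after the first → 19.

19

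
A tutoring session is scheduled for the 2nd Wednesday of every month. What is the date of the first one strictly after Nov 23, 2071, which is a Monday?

Nov 2071 starts on a Sunday; its first Wednesday is the 4th, so the 2nd Wednesday is the 11th — Nov 11, 2071.
That is not after Nov 23, 2071, so look at Dec 2071.
Dec 2071 starts on a Tuesday; its first Wednesday is the 2nd, so the 2nd Wednesday is the 9th — Dec 9, 2071.

Dec 9, 2071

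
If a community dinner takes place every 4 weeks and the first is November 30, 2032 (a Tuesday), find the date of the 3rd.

January 25, 2033

The 3rd occurrence is 2 intervals after the first: 2 × 28 = 56 days after November 30, 2032.
November has 30 days — 0 days to the end of November leaves 56.
December has 31 days (25 left).
25 days into January → January 25, 2033.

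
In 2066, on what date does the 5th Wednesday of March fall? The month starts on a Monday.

31 March 2066

March 2066 begins on a Monday, so the first Wednesday is March 3 (2 days later).
The 5th Wednesday is 4 weeks later: 3 + 28 = 31.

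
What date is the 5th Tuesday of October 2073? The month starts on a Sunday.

31 October 2073

October 2073 begins on a Sunday, so the first Tuesday is October 3 (2 days later).
The 5th Tuesday is 4 weeks later: 3 + 28 = 31.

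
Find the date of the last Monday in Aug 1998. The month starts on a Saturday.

Aug 31, 1998

Aug 1998 begins on a Saturday, so the first Monday is Aug 3 (2 days later).
Aug 1998 has 31 days. Adding weeks: 3, 10, 17, 24, 31 — the last one ≤ 31 is the 31st.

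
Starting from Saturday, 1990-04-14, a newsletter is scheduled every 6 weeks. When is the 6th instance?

The 6th occurrence is 5 intervals after the first: 5 × 42 = 210 days after 1990-04-14.
April has 30 days — 16 days to the end of April leaves 194.
May has 31 days (163 left).
June has 30 days (133 left).
July has 31 days (102 left).
August has 31 days (71 left).
September has 30 days (41 left).
October has 31 days (10 left).
10 days into November → 1990-11-10.

1990-11-10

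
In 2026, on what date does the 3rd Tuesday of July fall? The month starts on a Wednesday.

21 July 2026

July 2026 begins on a Wednesday, so the first Tuesday is July 7 (6 days later).
The 3rd Tuesday is 2 weeks later: 7 + 14 = 21.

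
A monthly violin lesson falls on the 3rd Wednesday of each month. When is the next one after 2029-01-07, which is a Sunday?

January 2029 starts on a Monday; its first Wednesday is the 3rd, so the 3rd Wednesday is the 17th — 2029-01-17.
2029-01-17 is after 2029-01-07, so that is the next one.

2029-01-17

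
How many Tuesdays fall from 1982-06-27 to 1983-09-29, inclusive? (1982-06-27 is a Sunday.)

66

1982-06-27 is a Sunday; the first Tuesday on or after it is 1982-06-29 (2 days later).
From 1982-06-29 to 1983-09-29: 185 + 272 = 457 days (rest of 1982, to 1983-09-29 in 1983).
457 ÷ 7 = 65 full weeks with remainder 2, so 65 more Tuesdays after the first → 66.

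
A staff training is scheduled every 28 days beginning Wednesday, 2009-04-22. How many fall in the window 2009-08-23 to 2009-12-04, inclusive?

4

Occurrences land 28·i days after 2009-04-22 for i = 0, 1, 2, …
2009-08-23 is 123 days after the start; 123 ÷ 28 = 4 remainder 11; since the remainder is 11, round up to i = 5. First occurrence in the window: #6 on 2009-09-09 (5×28 = 140 days in).
2009-12-04 is 226 days after the start; 226 ÷ 28 = 8 remainder 2. Last occurrence in the window: #9 on 2009-12-02.
Occurrences #6 through #9: 4 in total.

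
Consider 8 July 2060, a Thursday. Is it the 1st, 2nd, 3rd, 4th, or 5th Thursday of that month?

2nd

Day 8 falls in week ⌈8/7⌉ of the month.
Days 1–7 hold the 1st Thursday, 8–14 the 2nd, 15–21 the 3rd, 22–28 the 4th, 29–31 the 5th.
8 is in the range for the 2nd.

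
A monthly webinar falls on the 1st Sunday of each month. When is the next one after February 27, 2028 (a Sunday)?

February 2028 starts on a Tuesday, so its 1st Sunday is February 6, 2028 (5 days in).
That is not after February 27, 2028, so look at March 2028.
March 2028 starts on a Wednesday, so its 1st Sunday is March 5, 2028 (4 days in).

March 5, 2028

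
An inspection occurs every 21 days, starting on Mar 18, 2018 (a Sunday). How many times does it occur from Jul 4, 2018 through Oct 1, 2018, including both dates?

Occurrences land 21·i days after Mar 18, 2018 for i = 0, 1, 2, …
Jul 4, 2018 is 108 days after the start; 108 ÷ 21 = 5 remainder 3; since the remainder is 3, round up to i = 6. First occurrence in the window: #7 on Jul 22, 2018 (6×21 = 126 days in).
Oct 1, 2018 is 197 days after the start; 197 ÷ 21 = 9 remainder 8. Last occurrence in the window: #10 on Sep 23, 2018.
Occurrences #7 through #10: 4 in total.

4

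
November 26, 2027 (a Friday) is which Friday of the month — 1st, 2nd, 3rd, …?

4th

Day 26 falls in week ⌈26/7⌉ of the month.
Days 1–7 hold the 1st Friday, 8–14 the 2nd, 15–21 the 3rd, 22–28 the 4th, 29–31 the 5th.
26 is in the range for the 4th.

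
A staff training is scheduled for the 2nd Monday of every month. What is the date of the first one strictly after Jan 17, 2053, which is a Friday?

Jan 2053 starts on a Wednesday; its first Monday is the 6th, so the 2nd Monday is the 13th — Jan 13, 2053.
That is not after Jan 17, 2053, so look at Feb 2053.
Feb 2053 starts on a Saturday; its first Monday is the 3rd, so the 2nd Monday is the 10th — Feb 10, 2053.

Feb 10, 2053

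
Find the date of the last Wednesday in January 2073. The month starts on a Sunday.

January 2073 begins on a Sunday, so the first Wednesday is January 4 (3 days later).
January 2073 has 31 days. Adding weeks: 4, 11, 18, 25 — the last one ≤ 31 is the 25th.

January 25, 2073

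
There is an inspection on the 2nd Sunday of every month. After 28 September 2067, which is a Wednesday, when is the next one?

September 2067 starts on a Thursday; its first Sunday is the 4th, so the 2nd Sunday is the 11th — 11 September 2067.
That is not after 28 September 2067, so look at October 2067.
October 2067 starts on a Saturday; its first Sunday is the 2nd, so the 2nd Sunday is the 9th — 9 October 2067.

9 October 2067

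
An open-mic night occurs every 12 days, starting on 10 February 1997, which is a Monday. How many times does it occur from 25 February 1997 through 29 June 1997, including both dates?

10

Occurrences land 12·i days after 10 February 1997 for i = 0, 1, 2, …
25 February 1997 is 15 days after the start; 15 ÷ 12 = 1 remainder 3; since the remainder is 3, round up to i = 2. First occurrence in the window: #3 on 6 March 1997 (2×12 = 24 days in).
29 June 1997 is 139 days after the start; 139 ÷ 12 = 11 remainder 7. Last occurrence in the window: #12 on 22 June 1997.
Occurrences #3 through #12: 10 in total.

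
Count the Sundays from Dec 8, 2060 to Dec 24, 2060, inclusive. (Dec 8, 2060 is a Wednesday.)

Dec 8, 2060 is a Wednesday; the first Sunday on or after it is Dec 12, 2060 (4 days later).
From Dec 12, 2060 to Dec 24, 2060 is 24 − 12 = 12 days.
12 ÷ 7 = 1 full weeks with remainder 5, so 1 more Sundays after the first → 2.

2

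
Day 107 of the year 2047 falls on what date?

17 April 2047

January has 31 days (107 − 31 = 76 remain).
February has 28 days (76 − 28 = 48 remain).
March has 31 days (48 − 31 = 17 remain).
17 into April → April 17.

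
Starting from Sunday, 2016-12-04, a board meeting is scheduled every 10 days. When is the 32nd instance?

2017-10-10

The 32nd occurrence is 31 intervals after the first: 31 × 10 = 310 days after 2016-12-04.
December has 31 days — 27 days to the end of December leaves 283.
January has 31 days (252 left).
February has 28 days (224 left).
March has 31 days (193 left).
April has 30 days (163 left).
May has 31 days (132 left).
June has 30 days (102 left).
July has 31 days (71 left).
August has 31 days (40 left).
September has 30 days (10 left).
10 days into October → 2017-10-10.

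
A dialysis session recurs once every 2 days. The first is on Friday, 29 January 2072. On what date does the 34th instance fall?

The 34th occurrence is 33 intervals after the first: 33 × 2 = 66 days after 29 January 2072.
January has 31 days — 2 days to the end of January leaves 64.
February has 29 days (35 left).
March has 31 days (4 left).
4 days into April → 4 April 2072.

4 April 2072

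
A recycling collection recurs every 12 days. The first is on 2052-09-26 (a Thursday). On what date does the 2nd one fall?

2052-10-08

The 2nd occurrence is 1 interval after the first: 1 × 12 = 12 days after 2052-09-26.
September has 30 days — 4 days to the end of September leaves 8.
8 days into October → 2052-10-08.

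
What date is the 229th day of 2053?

2053-08-17

January has 31 days (229 − 31 = 198 remain).
February has 28 days (198 − 28 = 170 remain).
March has 31 days (170 − 31 = 139 remain).
April has 30 days (139 − 30 = 109 remain).
May has 31 days (109 − 31 = 78 remain).
June has 30 days (78 − 30 = 48 remain).
July has 31 days (48 − 31 = 17 remain).
17 into August → August 17.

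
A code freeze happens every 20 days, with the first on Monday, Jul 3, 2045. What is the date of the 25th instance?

The 25th occurrence is 24 intervals after the first: 24 × 20 = 480 days after Jul 3, 2045.
Jul has 31 days — 28 days to the end of Jul leaves 452.
From end of Jul to end of 2045 is 153 days (299 left).
Jan has 31 days (268 left).
Feb has 28 days (240 left).
Mar has 31 days (209 left).
Apr has 30 days (179 left).
May has 31 days (148 left).
Jun has 30 days (118 left).
Jul has 31 days (87 left).
Aug has 31 days (56 left).
Sep has 30 days (26 left).
26 days into Oct → Oct 26, 2046.

Oct 26, 2046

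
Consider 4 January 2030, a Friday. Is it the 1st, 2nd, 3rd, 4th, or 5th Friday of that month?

1st

Day 4 falls in week ⌈4/7⌉ of the month.
Days 1–7 hold the 1st Friday, 8–14 the 2nd, 15–21 the 3rd, 22–28 the 4th, 29–31 the 5th.
4 is in the range for the 1st.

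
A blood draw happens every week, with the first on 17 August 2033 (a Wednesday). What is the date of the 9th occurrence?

The 9th occurrence is 8 intervals after the first: 8 × 7 = 56 days after 17 August 2033.
August has 31 days — 14 days to the end of August leaves 42.
September has 30 days (12 left).
12 days into October → 12 October 2033.

12 October 2033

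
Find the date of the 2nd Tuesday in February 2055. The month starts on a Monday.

9 February 2055

February 2055 begins on a Monday, so the first Tuesday is February 2 (1 day later).
The 2nd Tuesday is 1 weeks later: 2 + 7 = 9.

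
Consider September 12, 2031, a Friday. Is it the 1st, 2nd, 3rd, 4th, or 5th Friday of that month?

2nd

Day 12 falls in week ⌈12/7⌉ of the month.
Days 1–7 hold the 1st Friday, 8–14 the 2nd, 15–21 the 3rd, 22–28 the 4th, 29–31 the 5th.
12 is in the range for the 2nd.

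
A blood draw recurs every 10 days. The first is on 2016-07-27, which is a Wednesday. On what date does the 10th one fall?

2016-10-25

The 10th occurrence is 9 intervals after the first: 9 × 10 = 90 days after 2016-07-27.
July has 31 days — 4 days to the end of July leaves 86.
August has 31 days (55 left).
September has 30 days (25 left).
25 days into October → 2016-10-25.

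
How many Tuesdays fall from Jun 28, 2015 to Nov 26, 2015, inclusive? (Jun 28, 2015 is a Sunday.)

22

Jun 28, 2015 is a Sunday; the first Tuesday on or after it is Jun 30, 2015 (2 days later).
From Jun 30, 2015 to Nov 26, 2015: 0 + 31 + 31 + 30 + 31 + 26 = 149 days (rest of Jun, Jul, Aug, Sep, Oct, Nov).
149 ÷ 7 = 21 full weeks with remainder 2, so 21 more Tuesdays after the first → 22.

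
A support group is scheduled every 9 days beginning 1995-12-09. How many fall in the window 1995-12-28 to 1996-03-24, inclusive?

Occurrences land 9·i days after 1995-12-09 for i = 0, 1, 2, …
1995-12-28 is 19 days after the start; 19 ÷ 9 = 2 remainder 1; since the remainder is 1, round up to i = 3. First occurrence in the window: #4 on 1996-01-05 (3×9 = 27 days in).
1996-03-24 is 106 days after the start; 106 ÷ 9 = 11 remainder 7. Last occurrence in the window: #12 on 1996-03-17.
Occurrences #4 through #12: 9 in total.

9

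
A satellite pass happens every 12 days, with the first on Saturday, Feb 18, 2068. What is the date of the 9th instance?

The 9th occurrence is 8 intervals after the first: 8 × 12 = 96 days after Feb 18, 2068.
Feb has 29 days — 11 days to the end of Feb leaves 85.
Mar has 31 days (54 left).
Apr has 30 days (24 left).
24 days into May → May 24, 2068.

May 24, 2068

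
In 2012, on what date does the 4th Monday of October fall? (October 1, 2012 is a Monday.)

2012-10-22

October 2012 begins on a Monday, so the first Monday is October 1.
The 4th Monday is 3 weeks later: 1 + 21 = 22.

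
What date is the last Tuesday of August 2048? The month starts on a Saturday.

August 2048 begins on a Saturday, so the first Tuesday is August 4 (3 days later).
August 2048 has 31 days. Adding weeks: 4, 11, 18, 25 — the last one ≤ 31 is the 25th.

August 25, 2048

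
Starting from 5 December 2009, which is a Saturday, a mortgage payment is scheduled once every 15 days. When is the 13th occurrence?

The 13th occurrence is 12 intervals after the first: 12 × 15 = 180 days after 5 December 2009.
December has 31 days — 26 days to the end of December leaves 154.
January has 31 days (123 left).
February has 28 days (95 left).
March has 31 days (64 left).
April has 30 days (34 left).
May has 31 days (3 left).
3 days into June → 3 June 2010.

3 June 2010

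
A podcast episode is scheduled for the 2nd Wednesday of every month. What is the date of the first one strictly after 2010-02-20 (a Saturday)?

February 2010 starts on a Monday; its first Wednesday is the 3rd, so the 2nd Wednesday is the 10th — 2010-02-10.
That is not after 2010-02-20, so look at March 2010.
March 2010 starts on a Monday; its first Wednesday is the 3rd, so the 2nd Wednesday is the 10th — 2010-03-10.

2010-03-10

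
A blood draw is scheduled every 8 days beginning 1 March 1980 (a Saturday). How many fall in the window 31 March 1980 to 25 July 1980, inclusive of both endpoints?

Occurrences land 8·i days after 1 March 1980 for i = 0, 1, 2, …
31 March 1980 is 30 days after the start; 30 ÷ 8 = 3 remainder 6; since the remainder is 6, round up to i = 4. First occurrence in the window: #5 on 2 April 1980 (4×8 = 32 days in).
25 July 1980 is 146 days after the start; 146 ÷ 8 = 18 remainder 2. Last occurrence in the window: #19 on 23 July 1980.
Occurrences #5 through #19: 15 in total.

15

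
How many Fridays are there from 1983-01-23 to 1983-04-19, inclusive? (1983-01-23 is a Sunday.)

12

1983-01-23 is a Sunday; the first Friday on or after it is 1983-01-28 (5 days later).
From 1983-01-28 to 1983-04-19: 3 + 28 + 31 + 19 = 81 days (rest of January, February, March, April).
81 ÷ 7 = 11 full weeks with remainder 4, so 11 more Fridays after the first → 12.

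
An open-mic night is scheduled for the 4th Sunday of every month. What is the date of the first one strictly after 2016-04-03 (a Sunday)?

2016-04-24

April 2016 starts on a Friday; its first Sunday is the 3rd, so the 4th Sunday is the 24th — 2016-04-24.
2016-04-24 is after 2016-04-03, so that is the next one.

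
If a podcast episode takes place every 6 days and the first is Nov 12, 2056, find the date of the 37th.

Jun 16, 2057

The 37th occurrence is 36 intervals after the first: 36 × 6 = 216 days after Nov 12, 2056.
Nov has 30 days — 18 days to the end of Nov leaves 198.
Dec has 31 days (167 left).
Jan has 31 days (136 left).
Feb has 28 days (108 left).
Mar has 31 days (77 left).
Apr has 30 days (47 left).
May has 31 days (16 left).
16 days into Jun → Jun 16, 2057.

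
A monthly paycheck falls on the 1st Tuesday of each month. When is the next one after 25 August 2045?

August 2045 starts on a Tuesday, so its 1st Tuesday is 1 August 2045.
That is not after 25 August 2045, so look at September 2045.
September 2045 starts on a Friday, so its 1st Tuesday is 5 September 2045 (4 days in).

5 September 2045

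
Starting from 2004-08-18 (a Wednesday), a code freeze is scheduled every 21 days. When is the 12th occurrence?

2005-04-06

The 12th occurrence is 11 intervals after the first: 11 × 21 = 231 days after 2004-08-18.
August has 31 days — 13 days to the end of August leaves 218.
September has 30 days (188 left).
October has 31 days (157 left).
November has 30 days (127 left).
December has 31 days (96 left).
January has 31 days (65 left).
February has 28 days (37 left).
March has 31 days (6 left).
6 days into April → 2005-04-06.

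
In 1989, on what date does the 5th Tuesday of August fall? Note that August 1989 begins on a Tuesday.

August 1989 begins on a Tuesday, so the first Tuesday is August 1.
The 5th Tuesday is 4 weeks later: 1 + 28 = 29.

August 29, 1989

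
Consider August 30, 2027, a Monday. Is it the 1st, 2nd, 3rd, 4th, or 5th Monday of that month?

5th

Day 30 falls in week ⌈30/7⌉ of the month.
Days 1–7 hold the 1st Monday, 8–14 the 2nd, 15–21 the 3rd, 22–28 the 4th, 29–31 the 5th.
30 is in the range for the 5th.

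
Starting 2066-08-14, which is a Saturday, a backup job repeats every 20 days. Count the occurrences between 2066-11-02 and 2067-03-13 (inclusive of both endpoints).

Occurrences land 20·i days after 2066-08-14 for i = 0, 1, 2, …
2066-11-02 is 80 days after the start; 80 ÷ 20 = 4 remainder 0. First occurrence in the window: #5 on 2066-11-02 (4×20 = 80 days in).
2067-03-13 is 211 days after the start; 211 ÷ 20 = 10 remainder 11. Last occurrence in the window: #11 on 2067-03-02.
Occurrences #5 through #11: 7 in total.

7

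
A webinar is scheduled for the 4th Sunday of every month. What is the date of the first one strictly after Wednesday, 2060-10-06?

October 2060 starts on a Friday; its first Sunday is the 3rd, so the 4th Sunday is the 24th — 2060-10-24.
2060-10-24 is after 2060-10-06, so that is the next one.

2060-10-24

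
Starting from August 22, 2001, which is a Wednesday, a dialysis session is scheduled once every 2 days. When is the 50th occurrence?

The 50th occurrence is 49 intervals after the first: 49 × 2 = 98 days after August 22, 2001.
August has 31 days — 9 days to the end of August leaves 89.
September has 30 days (59 left).
October has 31 days (28 left).
28 days into November → November 28, 2001.

November 28, 2001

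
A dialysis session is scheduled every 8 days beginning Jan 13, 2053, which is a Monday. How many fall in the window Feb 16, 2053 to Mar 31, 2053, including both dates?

Occurrences land 8·i days after Jan 13, 2053 for i = 0, 1, 2, …
Feb 16, 2053 is 34 days after the start; 34 ÷ 8 = 4 remainder 2; since the remainder is 2, round up to i = 5. First occurrence in the window: #6 on Feb 22, 2053 (5×8 = 40 days in).
Mar 31, 2053 is 77 days after the start; 77 ÷ 8 = 9 remainder 5. Last occurrence in the window: #10 on Mar 26, 2053.
Occurrences #6 through #10: 5 in total.

5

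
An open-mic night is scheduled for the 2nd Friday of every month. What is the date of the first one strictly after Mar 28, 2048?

Apr 10, 2048

Mar 2048 starts on a Sunday; its first Friday is the 6th, so the 2nd Friday is the 13th — Mar 13, 2048.
That is not after Mar 28, 2048, so look at Apr 2048.
Apr 2048 starts on a Wednesday; its first Friday is the 3rd, so the 2nd Friday is the 10th — Apr 10, 2048.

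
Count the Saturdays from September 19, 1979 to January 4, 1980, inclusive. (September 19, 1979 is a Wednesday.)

September 19, 1979 is a Wednesday; the first Saturday on or after it is September 22, 1979 (3 days later).
From September 22, 1979 to January 4, 1980: 8 + 31 + 30 + 31 + 4 = 104 days (rest of September, October, November, December, January).
104 ÷ 7 = 14 full weeks with remainder 6, so 14 more Saturdays after the first → 15.

15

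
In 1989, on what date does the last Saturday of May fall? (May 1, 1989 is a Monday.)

1989-05-27

May 1989 begins on a Monday, so the first Saturday is May 6 (5 days later).
May 1989 has 31 days. Adding weeks: 6, 13, 20, 27 — the last one ≤ 31 is the 27th.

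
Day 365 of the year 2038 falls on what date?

Dec 31, 2038

Jan has 31 days (365 − 31 = 334 remain).
Feb has 28 days (334 − 28 = 306 remain).
Mar has 31 days (306 − 31 = 275 remain).
Apr has 30 days (275 − 30 = 245 remain).
May has 31 days (245 − 31 = 214 remain).
Jun has 30 days (214 − 30 = 184 remain).
Jul has 31 days (184 − 31 = 153 remain).
Aug has 31 days (153 − 31 = 122 remain).
Sep has 30 days (122 − 30 = 92 remain).
Oct has 31 days (92 − 31 = 61 remain).
Nov has 30 days (61 − 30 = 31 remain).
31 into Dec → Dec 31.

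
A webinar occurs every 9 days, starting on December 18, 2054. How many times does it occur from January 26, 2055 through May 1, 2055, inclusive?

Occurrences land 9·i days after December 18, 2054 for i = 0, 1, 2, …
January 26, 2055 is 39 days after the start; 39 ÷ 9 = 4 remainder 3; since the remainder is 3, round up to i = 5. First occurrence in the window: #6 on February 1, 2055 (5×9 = 45 days in).
May 1, 2055 is 134 days after the start; 134 ÷ 9 = 14 remainder 8. Last occurrence in the window: #15 on April 23, 2055.
Occurrences #6 through #15: 10 in total.

10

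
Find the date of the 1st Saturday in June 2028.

3 June 2028

June 2028 begins on a Thursday, so the first Saturday is June 3 (2 days later).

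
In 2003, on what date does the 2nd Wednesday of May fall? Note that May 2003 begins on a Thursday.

May 2003 begins on a Thursday, so the first Wednesday is May 7 (6 days later).
The 2nd Wednesday is 1 weeks later: 7 + 7 = 14.

14 May 2003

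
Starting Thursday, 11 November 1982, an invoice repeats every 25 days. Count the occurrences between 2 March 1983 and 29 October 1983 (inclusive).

10

Occurrences land 25·i days after 11 November 1982 for i = 0, 1, 2, …
2 March 1983 is 111 days after the start; 111 ÷ 25 = 4 remainder 11; since the remainder is 11, round up to i = 5. First occurrence in the window: #6 on 16 March 1983 (5×25 = 125 days in).
29 October 1983 is 352 days after the start; 352 ÷ 25 = 14 remainder 2. Last occurrence in the window: #15 on 27 October 1983.
Occurrences #6 through #15: 10 in total.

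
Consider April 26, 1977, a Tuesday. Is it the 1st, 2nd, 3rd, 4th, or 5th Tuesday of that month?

Day 26 falls in week ⌈26/7⌉ of the month.
Days 1–7 hold the 1st Tuesday, 8–14 the 2nd, 15–21 the 3rd, 22–28 the 4th, 29–31 the 5th.
26 is in the range for the 4th.

4th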